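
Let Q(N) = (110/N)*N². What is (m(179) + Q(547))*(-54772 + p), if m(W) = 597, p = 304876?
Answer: 15198069768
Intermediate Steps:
Q(N) = 110*N
(m(179) + Q(547))*(-54772 + p) = (597 + 110*547)*(-54772 + 304876) = (597 + 60170)*250104 = 60767*250104 = 15198069768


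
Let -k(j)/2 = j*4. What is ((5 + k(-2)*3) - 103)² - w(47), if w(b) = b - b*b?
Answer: 4662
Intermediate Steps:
k(j) = -8*j (k(j) = -2*j*4 = -8*j)
w(b) = b - b²
((5 + k(-2)*3) - 103)² - w(47) = ((5 - 8*(-2)*3) - 103)² - 47*(1 - 1*47) = ((5 + 16*3) - 103)² - 47*(1 - 47) = ((5 + 48) - 103)² - 47*(-46) = (53 - 103)² - 1*(-2162) = (-50)² + 2162 = 2500 + 2162 = 4662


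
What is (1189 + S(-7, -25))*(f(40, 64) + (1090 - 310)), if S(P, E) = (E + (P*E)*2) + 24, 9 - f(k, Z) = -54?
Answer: 1296534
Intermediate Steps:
f(k, Z) = 63 (f(k, Z) = 9 - 1*(-54) = 9 + 54 = 63)
S(P, E) = 24 + E + 2*E*P (S(P, E) = (E + (E*P)*2) + 24 = (E + 2*E*P) + 24 = 24 + E + 2*E*P)
(1189 + S(-7, -25))*(f(40, 64) + (1090 - 310)) = (1189 + (24 - 25 + 2*(-25)*(-7)))*(63 + (1090 - 310)) = (1189 + (24 - 25 + 350))*(63 + 780) = (1189 + 349)*843 = 1538*843 = 1296534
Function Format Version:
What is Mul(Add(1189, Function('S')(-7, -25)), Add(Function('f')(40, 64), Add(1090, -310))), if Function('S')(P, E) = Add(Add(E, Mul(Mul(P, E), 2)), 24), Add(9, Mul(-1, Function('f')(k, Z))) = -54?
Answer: 1296534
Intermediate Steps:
Function('f')(k, Z) = 63 (Function('f')(k, Z) = Add(9, Mul(-1, -54)) = Add(9, 54) = 63)
Function('S')(P, E) = Add(24, E, Mul(2, E, P)) (Function('S')(P, E) = Add(Add(E, Mul(Mul(E, P), 2)), 24) = Add(Add(E, Mul(2, E, P)), 24) = Add(24, E, Mul(2, E, P)))
Mul(Add(1189, Function('S')(-7, -25)), Add(Function('f')(40, 64), Add(1090, -310))) = Mul(Add(1189, Add(24, -25, Mul(2, -25, -7))), Add(63, Add(1090, -310))) = Mul(Add(1189, Add(24, -25, 350)), Add(63, 780)) = Mul(Add(1189, 349), 843) = Mul(1538, 843) = 1296534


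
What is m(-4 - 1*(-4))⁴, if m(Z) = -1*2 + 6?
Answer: 256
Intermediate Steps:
m(Z) = 4 (m(Z) = -2 + 6 = 4)
m(-4 - 1*(-4))⁴ = 4⁴ = 256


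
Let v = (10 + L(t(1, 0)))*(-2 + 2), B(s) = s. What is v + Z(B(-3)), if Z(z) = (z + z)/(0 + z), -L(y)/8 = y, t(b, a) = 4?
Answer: 2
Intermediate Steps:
L(y) = -8*y
Z(z) = 2 (Z(z) = (2*z)/z = 2)
v = 0 (v = (10 - 8*4)*(-2 + 2) = (10 - 32)*0 = -22*0 = 0)
v + Z(B(-3)) = 0 + 2 = 2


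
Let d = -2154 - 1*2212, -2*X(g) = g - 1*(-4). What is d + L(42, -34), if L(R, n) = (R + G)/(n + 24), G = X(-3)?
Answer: -87403/20 ≈ -4370.1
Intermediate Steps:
X(g) = -2 - g/2 (X(g) = -(g - 1*(-4))/2 = -(g + 4)/2 = -(4 + g)/2 = -2 - g/2)
d = -4366 (d = -2154 - 2212 = -4366)
G = -½ (G = -2 - ½*(-3) = -2 + 3/2 = -½ ≈ -0.50000)
L(R, n) = (-½ + R)/(24 + n) (L(R, n) = (R - ½)/(n + 24) = (-½ + R)/(24 + n))
d + L(42, -34) = -4366 + (-½ + 42)/(24 - 34) = -4366 + (83/2)/(-10) = -4366 - ⅒*83/2 = -4366 - 83/20 = -87403/20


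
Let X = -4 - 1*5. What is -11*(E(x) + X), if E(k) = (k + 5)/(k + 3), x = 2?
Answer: 418/5 ≈ 83.600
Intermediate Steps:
X = -9 (X = -4 - 5 = -9)
E(k) = (5 + k)/(3 + k)
-11*(E(x) + X) = -11*((5 + 2)/(3 + 2) - 9) = -11*(7/5 - 9) = -11*(-38/5) = 418/5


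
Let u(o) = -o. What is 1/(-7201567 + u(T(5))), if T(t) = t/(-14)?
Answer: -14/100821933 ≈ -1.3886e-7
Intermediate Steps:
T(t) = -t/14 (T(t) = t*(-1/14) = -t/14)
1/(-7201567 + u(T(5))) = 1/(-7201567 - (-1)*5/14) = 1/(-7201567 - 1*(-5/14)) = 1/(-7201567 + 5/14) = 1/(-100821933/14) = -14/100821933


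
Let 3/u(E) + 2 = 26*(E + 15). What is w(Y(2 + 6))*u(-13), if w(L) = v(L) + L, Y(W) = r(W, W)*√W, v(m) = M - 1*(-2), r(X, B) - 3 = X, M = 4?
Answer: 9/25 + 33*√2/25 ≈ 2.2268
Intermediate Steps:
r(X, B) = 3 + X
v(m) = 6 (v(m) = 4 - 1*(-2) = 4 + 2 = 6)
Y(W) = √W*(3 + W) (Y(W) = (3 + W)*√W = √W*(3 + W))
w(L) = 6 + L
u(E) = 3/(388 + 26*E) (u(E) = 3/(-2 + 26*(E + 15)) = 3/(-2 + 26*(15 + E)) = 3/(-2 + (390 + 26*E)) = 3/(388 + 26*E))
w(Y(2 + 6))*u(-13) = (6 + √(2 + 6)*(3 + (2 + 6)))*(3/(2*(194 + 13*(-13)))) = (6 + √8*(3 + 8))*(3/(2*(194 - 169))) = (6 + (2*√2)*11)*((3/2)/25) = (6 + 22*√2)*((3/2)*(1/25)) = (6 + 22*√2)*(3/50) = 9/25 + 33*√2/25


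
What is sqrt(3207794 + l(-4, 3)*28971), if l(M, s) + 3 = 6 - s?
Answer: sqrt(3207794) ≈ 1791.0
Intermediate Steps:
l(M, s) = 3 - s (l(M, s) = -3 + (6 - s) = 3 - s)
sqrt(3207794 + l(-4, 3)*28971) = sqrt(3207794 + (3 - 1*3)*28971) = sqrt(3207794 + (3 - 3)*28971) = sqrt(3207794 + 0*28971) = sqrt(3207794 + 0) = sqrt(3207794)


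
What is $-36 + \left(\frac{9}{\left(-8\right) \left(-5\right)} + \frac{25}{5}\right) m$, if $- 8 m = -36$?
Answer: $- \frac{999}{80} \approx -12.488$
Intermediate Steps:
$m = \frac{9}{2}$ ($m = \left(- \frac{1}{8}\right) \left(-36\right) = \frac{9}{2} \approx 4.5$)
$-36 + \left(\frac{9}{\left(-8\right) \left(-5\right)} + \frac{25}{5}\right) m = -36 + \left(\frac{9}{\left(-8\right) \left(-5\right)} + \frac{25}{5}\right) \frac{9}{2} = -36 + \left(\frac{9}{40} + 25 \cdot \frac{1}{5}\right) \frac{9}{2} = -36 + \left(9 \cdot \frac{1}{40} + 5\right) \frac{9}{2} = -36 + \left(\frac{9}{40} + 5\right) \frac{9}{2} = -36 + \frac{209}{40} \cdot \frac{9}{2} = -36 + \frac{1881}{80} = - \frac{999}{80}$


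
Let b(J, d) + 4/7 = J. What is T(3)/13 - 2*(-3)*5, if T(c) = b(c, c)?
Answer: 2747/91 ≈ 30.187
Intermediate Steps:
b(J, d) = -4/7 + J
T(c) = -4/7 + c
T(3)/13 - 2*(-3)*5 = (-4/7 + 3)/13 - 2*(-3)*5 = (17/7)*(1/13) + 6*5 = 17/91 + 30 = 2747/91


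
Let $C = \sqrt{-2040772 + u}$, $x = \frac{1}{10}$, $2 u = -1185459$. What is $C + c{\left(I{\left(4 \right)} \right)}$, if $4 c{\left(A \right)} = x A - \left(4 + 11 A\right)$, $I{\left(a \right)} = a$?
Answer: $- \frac{119}{10} + \frac{i \sqrt{10534006}}{2} \approx -11.9 + 1622.8 i$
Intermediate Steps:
$u = - \frac{1185459}{2}$ ($u = \frac{1}{2} \left(-1185459\right) = - \frac{1185459}{2} \approx -5.9273 \cdot 10^{5}$)
$x = \frac{1}{10} \approx 0.1$
$C = \frac{i \sqrt{10534006}}{2}$ ($C = \sqrt{-2040772 - \frac{1185459}{2}} = \sqrt{- \frac{5267003}{2}} = \frac{i \sqrt{10534006}}{2} \approx 1622.8 i$)
$c{\left(A \right)} = -1 - \frac{109 A}{40}$ ($c{\left(A \right)} = \frac{\frac{A}{10} - \left(4 + 11 A\right)}{4} = \frac{-4 - \frac{109 A}{10}}{4} = -1 - \frac{109 A}{40}$)
$C + c{\left(I{\left(4 \right)} \right)} = \frac{i \sqrt{10534006}}{2} - \frac{119}{10} = - \frac{119}{10} + \frac{i \sqrt{10534006}}{2}$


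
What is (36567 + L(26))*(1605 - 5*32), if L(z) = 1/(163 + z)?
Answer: 9986631980/189 ≈ 5.2839e+7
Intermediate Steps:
(36567 + L(26))*(1605 - 5*32) = (36567 + 1/(163 + 26))*(1605 - 5*32) = (36567 + 1/189)*(1605 - 160) = (36567 + 1/189)*1445 = (6911164/189)*1445 = 9986631980/189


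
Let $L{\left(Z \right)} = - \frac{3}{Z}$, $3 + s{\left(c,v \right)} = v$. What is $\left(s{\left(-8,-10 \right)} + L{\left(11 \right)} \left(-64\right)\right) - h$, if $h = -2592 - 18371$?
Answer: $\frac{230642}{11} \approx 20967.0$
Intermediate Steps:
$s{\left(c,v \right)} = -3 + v$
$h = -20963$ ($h = -2592 - 18371 = -20963$)
$\left(s{\left(-8,-10 \right)} + L{\left(11 \right)} \left(-64\right)\right) - h = \left(\left(-3 - 10\right) + - \frac{3}{11} \left(-64\right)\right) - -20963 = \left(-13 + \left(-3\right) \frac{1}{11} \left(-64\right)\right) + 20963 = \left(-13 - - \frac{192}{11}\right) + 20963 = \left(-13 + \frac{192}{11}\right) + 20963 = \frac{49}{11} + 20963 = \frac{230642}{11}$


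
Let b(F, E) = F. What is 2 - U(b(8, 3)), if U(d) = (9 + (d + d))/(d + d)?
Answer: 7/16 ≈ 0.43750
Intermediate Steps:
U(d) = (9 + 2*d)/(2*d) (U(d) = (9 + 2*d)/((2*d)) = (9 + 2*d)*(1/(2*d)) = (9 + 2*d)/(2*d))
2 - U(b(8, 3)) = 2 - (9/2 + 8)/8 = 2 - 25/(8*2) = 2 - 1*25/16 = 2 - 25/16 = 7/16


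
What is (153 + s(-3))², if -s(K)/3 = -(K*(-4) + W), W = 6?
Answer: 42849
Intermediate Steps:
s(K) = 18 - 12*K (s(K) = -(-3)*(K*(-4) + 6) = -(-3)*(-4*K + 6) = -(-3)*(6 - 4*K) = -3*(-6 + 4*K) = 18 - 12*K)
(153 + s(-3))² = (153 + (18 - 12*(-3)))² = (153 + (18 + 36))² = (153 + 54)² = 207² = 42849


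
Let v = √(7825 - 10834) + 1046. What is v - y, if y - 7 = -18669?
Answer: 19708 + I*√3009 ≈ 19708.0 + 54.854*I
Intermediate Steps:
y = -18662 (y = 7 - 18669 = -18662)
v = 1046 + I*√3009 (v = √(-3009) + 1046 = I*√3009 + 1046 = 1046 + I*√3009 ≈ 1046.0 + 54.854*I)
v - y = (1046 + I*√3009) - 1*(-18662) = (1046 + I*√3009) + 18662 = 19708 + I*√3009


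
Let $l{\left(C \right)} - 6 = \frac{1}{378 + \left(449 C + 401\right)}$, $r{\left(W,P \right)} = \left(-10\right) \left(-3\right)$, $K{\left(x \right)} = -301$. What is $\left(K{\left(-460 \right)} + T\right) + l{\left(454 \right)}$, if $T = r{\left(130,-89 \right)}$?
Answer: $- \frac{54225624}{204625} \approx -265.0$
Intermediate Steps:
$r{\left(W,P \right)} = 30$
$l{\left(C \right)} = 6 + \frac{1}{779 + 449 C}$ ($l{\left(C \right)} = 6 + \frac{1}{378 + \left(449 C + 401\right)} = 6 + \frac{1}{378 + \left(401 + 449 C\right)} = 6 + \frac{1}{779 + 449 C}$)
$T = 30$
$\left(K{\left(-460 \right)} + T\right) + l{\left(454 \right)} = \left(-301 + 30\right) + \frac{4675 + 2694 \cdot 454}{779 + 449 \cdot 454} = -271 + \frac{4675 + 1223076}{779 + 203846} = -271 + \frac{1}{204625} \cdot 1227751 = -271 + \frac{1227751}{204625} = - \frac{54225624}{204625}$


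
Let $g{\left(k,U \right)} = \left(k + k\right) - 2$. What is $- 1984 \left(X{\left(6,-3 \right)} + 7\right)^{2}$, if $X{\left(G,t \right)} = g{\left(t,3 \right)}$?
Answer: $-1984$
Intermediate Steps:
$g{\left(k,U \right)} = -2 + 2 k$ ($g{\left(k,U \right)} = 2 k - 2 = -2 + 2 k$)
$X{\left(G,t \right)} = -2 + 2 t$
$- 1984 \left(X{\left(6,-3 \right)} + 7\right)^{2} = - 1984 \left(\left(-2 + 2 \left(-3\right)\right) + 7\right)^{2} = - 1984 \left(\left(-2 - 6\right) + 7\right)^{2} = - 1984 \left(-8 + 7\right)^{2} = - 1984 \left(-1\right)^{2} = \left(-1984\right) 1 = -1984$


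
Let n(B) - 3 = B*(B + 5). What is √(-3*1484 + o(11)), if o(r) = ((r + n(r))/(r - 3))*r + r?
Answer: I*√16719/2 ≈ 64.651*I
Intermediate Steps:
n(B) = 3 + B*(5 + B) (n(B) = 3 + B*(B + 5) = 3 + B*(5 + B))
o(r) = r + r*(3 + r² + 6*r)/(-3 + r) (o(r) = ((r + (3 + r² + 5*r))/(r - 3))*r + r = ((3 + r² + 6*r)/(-3 + r))*r + r = r*(3 + r² + 6*r)/(-3 + r) + r = r + r*(3 + r² + 6*r)/(-3 + r))
√(-3*1484 + o(11)) = √(-3*1484 + 11²*(7 + 11)/(-3 + 11)) = √(-4452 + 121*18/8) = √(-4452 + 121*(⅛)*18) = √(-4452 + 1089/4) = √(-16719/4) = I*√16719/2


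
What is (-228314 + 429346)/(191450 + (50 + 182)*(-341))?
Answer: 100516/56169 ≈ 1.7895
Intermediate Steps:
(-228314 + 429346)/(191450 + (50 + 182)*(-341)) = 201032/(191450 + 232*(-341)) = 201032/(191450 - 79112) = 201032/112338 = 201032*(1/112338) = 100516/56169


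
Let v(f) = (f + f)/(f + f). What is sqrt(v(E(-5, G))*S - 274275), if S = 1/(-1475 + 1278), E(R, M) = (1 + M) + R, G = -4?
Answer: 4*I*sqrt(665271167)/197 ≈ 523.71*I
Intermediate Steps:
E(R, M) = 1 + M + R
S = -1/197 (S = 1/(-197) = -1/197 ≈ -0.0050761)
v(f) = 1 (v(f) = (2*f)/((2*f)) = (2*f)*(1/(2*f)) = 1)
sqrt(v(E(-5, G))*S - 274275) = sqrt(1*(-1/197) - 274275) = sqrt(-1/197 - 274275) = sqrt(-54032176/197) = 4*I*sqrt(665271167)/197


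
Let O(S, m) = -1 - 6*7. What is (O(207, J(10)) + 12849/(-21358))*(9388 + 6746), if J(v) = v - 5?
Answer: -7512337281/10679 ≈ -7.0347e+5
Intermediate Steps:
J(v) = -5 + v
O(S, m) = -43 (O(S, m) = -1 - 42 = -43)
(O(207, J(10)) + 12849/(-21358))*(9388 + 6746) = (-43 + 12849/(-21358))*(9388 + 6746) = (-43 + 12849*(-1/21358))*16134 = (-43 - 12849/21358)*16134 = -931243/21358*16134 = -7512337281/10679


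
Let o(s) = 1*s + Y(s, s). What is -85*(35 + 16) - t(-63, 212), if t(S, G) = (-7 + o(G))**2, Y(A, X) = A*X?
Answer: -2038436536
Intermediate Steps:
o(s) = s + s**2 (o(s) = 1*s + s*s = s + s**2)
t(S, G) = (-7 + G*(1 + G))**2
-85*(35 + 16) - t(-63, 212) = -85*(35 + 16) - (-7 + 212 + 212**2)**2 = -85*51 - (-7 + 212 + 44944)**2 = -4335 - 1*45149**2 = -4335 - 1*2038432201 = -4335 - 2038432201 = -2038436536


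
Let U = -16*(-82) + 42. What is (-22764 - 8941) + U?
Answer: -30351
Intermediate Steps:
U = 1354 (U = 1312 + 42 = 1354)
(-22764 - 8941) + U = (-22764 - 8941) + 1354 = -31705 + 1354 = -30351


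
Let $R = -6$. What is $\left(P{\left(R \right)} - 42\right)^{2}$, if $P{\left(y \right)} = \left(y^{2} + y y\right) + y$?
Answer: $576$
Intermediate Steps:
$P{\left(y \right)} = y + 2 y^{2}$ ($P{\left(y \right)} = \left(y^{2} + y^{2}\right) + y = 2 y^{2} + y = y + 2 y^{2}$)
$\left(P{\left(R \right)} - 42\right)^{2} = \left(- 6 \left(1 + 2 \left(-6\right)\right) - 42\right)^{2} = \left(- 6 \left(1 - 12\right) - 42\right)^{2} = \left(\left(-6\right) \left(-11\right) - 42\right)^{2} = \left(66 - 42\right)^{2} = 24^{2} = 576$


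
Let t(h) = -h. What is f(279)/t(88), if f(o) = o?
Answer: -279/88 ≈ -3.1705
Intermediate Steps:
f(279)/t(88) = 279/((-1*88)) = 279/(-88) = 279*(-1/88) = -279/88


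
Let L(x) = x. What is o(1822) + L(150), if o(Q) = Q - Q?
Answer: 150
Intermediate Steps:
o(Q) = 0
o(1822) + L(150) = 0 + 150 = 150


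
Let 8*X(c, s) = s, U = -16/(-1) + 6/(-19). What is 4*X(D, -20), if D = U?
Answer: -10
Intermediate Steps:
U = 298/19 (U = -16*(-1) + 6*(-1/19) = 16 - 6/19 = 298/19 ≈ 15.684)
D = 298/19 ≈ 15.684
X(c, s) = s/8
4*X(D, -20) = 4*((1/8)*(-20)) = 4*(-5/2) = -10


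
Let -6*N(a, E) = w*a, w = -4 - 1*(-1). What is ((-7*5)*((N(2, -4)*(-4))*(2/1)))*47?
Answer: 13160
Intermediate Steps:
w = -3 (w = -4 + 1 = -3)
N(a, E) = a/2 (N(a, E) = -(-1)*a/2 = a/2)
((-7*5)*((N(2, -4)*(-4))*(2/1)))*47 = ((-7*5)*((((1/2)*2)*(-4))*(2/1)))*47 = -35*1*(-4)*2*1*47 = -(-140)*2*47 = -35*(-8)*47 = 280*47 = 13160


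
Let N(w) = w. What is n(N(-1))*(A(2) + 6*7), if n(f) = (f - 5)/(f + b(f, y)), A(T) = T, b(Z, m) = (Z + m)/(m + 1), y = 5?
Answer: 792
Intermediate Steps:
b(Z, m) = (Z + m)/(1 + m)
n(f) = (-5 + f)/(⅚ + 7*f/6) (n(f) = (f - 5)/(f + (f + 5)/(1 + 5)) = (-5 + f)/(f + (5 + f)/6) = (-5 + f)/(f + (⅚ + f/6)) = (-5 + f)/(⅚ + 7*f/6))
n(N(-1))*(A(2) + 6*7) = (6*(-5 - 1)/(5 + 7*(-1)))*(2 + 6*7) = (6*(-6)/(5 - 7))*(2 + 42) = (6*(-6)/(-2))*44 = (6*(-½)*(-6))*44 = 18*44 = 792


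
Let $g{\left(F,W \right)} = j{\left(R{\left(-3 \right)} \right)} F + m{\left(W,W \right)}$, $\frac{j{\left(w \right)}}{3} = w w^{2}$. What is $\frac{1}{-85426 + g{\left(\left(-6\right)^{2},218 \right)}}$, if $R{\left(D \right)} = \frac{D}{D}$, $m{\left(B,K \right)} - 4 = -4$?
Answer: $- \frac{1}{85318} \approx -1.1721 \cdot 10^{-5}$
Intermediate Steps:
$m{\left(B,K \right)} = 0$ ($m{\left(B,K \right)} = 4 - 4 = 0$)
$R{\left(D \right)} = 1$
$j{\left(w \right)} = 3 w^{3}$ ($j{\left(w \right)} = 3 w w^{2} = 3 w^{3}$)
$g{\left(F,W \right)} = 3 F$ ($g{\left(F,W \right)} = 3 \cdot 1^{3} F + 0 = 3 \cdot 1 F + 0 = 3 F + 0 = 3 F$)
$\frac{1}{-85426 + g{\left(\left(-6\right)^{2},218 \right)}} = \frac{1}{-85426 + 3 \left(-6\right)^{2}} = \frac{1}{-85426 + 3 \cdot 36} = \frac{1}{-85426 + 108} = \frac{1}{-85318} = - \frac{1}{85318}$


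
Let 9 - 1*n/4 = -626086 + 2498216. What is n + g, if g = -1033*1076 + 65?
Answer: -8599927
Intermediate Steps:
n = -7488484 (n = 36 - 4*(-626086 + 2498216) = 36 - 4*1872130 = 36 - 7488520 = -7488484)
g = -1111443 (g = -1111508 + 65 = -1111443)
n + g = -7488484 - 1111443 = -8599927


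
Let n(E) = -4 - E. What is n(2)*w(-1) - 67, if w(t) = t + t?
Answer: -55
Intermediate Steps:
w(t) = 2*t
n(2)*w(-1) - 67 = (-4 - 1*2)*(2*(-1)) - 67 = (-4 - 2)*(-2) - 67 = -6*(-2) - 67 = 12 - 67 = -55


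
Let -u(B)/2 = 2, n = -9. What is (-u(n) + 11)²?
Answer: 225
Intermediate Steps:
u(B) = -4 (u(B) = -2*2 = -4)
(-u(n) + 11)² = (-1*(-4) + 11)² = (4 + 11)² = 15² = 225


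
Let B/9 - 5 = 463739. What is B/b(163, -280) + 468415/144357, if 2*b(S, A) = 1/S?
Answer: 196415728580287/144357 ≈ 1.3606e+9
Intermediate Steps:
B = 4173696 (B = 45 + 9*463739 = 45 + 4173651 = 4173696)
b(S, A) = 1/(2*S)
B/b(163, -280) + 468415/144357 = 4173696/(((1/2)/163)) + 468415/144357 = 4173696/(((1/2)*(1/163))) + 468415*(1/144357) = 4173696/(1/326) + 468415/144357 = 4173696*326 + 468415/144357 = 1360624896 + 468415/144357 = 196415728580287/144357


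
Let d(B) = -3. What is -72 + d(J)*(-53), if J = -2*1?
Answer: 87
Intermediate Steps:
J = -2
-72 + d(J)*(-53) = -72 - 3*(-53) = -72 + 159 = 87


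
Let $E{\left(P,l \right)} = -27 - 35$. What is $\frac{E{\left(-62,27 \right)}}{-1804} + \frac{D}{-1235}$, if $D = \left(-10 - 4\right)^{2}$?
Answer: $- \frac{138507}{1113970} \approx -0.12434$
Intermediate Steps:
$D = 196$ ($D = \left(-14\right)^{2} = 196$)
$E{\left(P,l \right)} = -62$
$\frac{E{\left(-62,27 \right)}}{-1804} + \frac{D}{-1235} = - \frac{62}{-1804} + \frac{196}{-1235} = \left(-62\right) \left(- \frac{1}{1804}\right) + 196 \left(- \frac{1}{1235}\right) = \frac{31}{902} - \frac{196}{1235} = - \frac{138507}{1113970}$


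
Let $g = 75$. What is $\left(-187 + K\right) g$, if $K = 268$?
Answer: $6075$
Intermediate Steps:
$\left(-187 + K\right) g = \left(-187 + 268\right) 75 = 81 \cdot 75 = 6075$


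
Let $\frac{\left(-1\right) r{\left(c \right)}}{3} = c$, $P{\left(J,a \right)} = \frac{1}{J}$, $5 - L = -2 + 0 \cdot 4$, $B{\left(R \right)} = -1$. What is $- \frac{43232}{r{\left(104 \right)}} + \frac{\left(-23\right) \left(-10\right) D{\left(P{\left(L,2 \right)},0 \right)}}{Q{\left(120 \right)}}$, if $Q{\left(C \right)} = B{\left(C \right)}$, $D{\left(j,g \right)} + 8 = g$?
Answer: $\frac{77164}{39} \approx 1978.6$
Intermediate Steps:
$L = 7$ ($L = 5 - \left(-2 + 0 \cdot 4\right) = 5 - \left(-2 + 0\right) = 5 - -2 = 5 + 2 = 7$)
$D{\left(j,g \right)} = -8 + g$
$Q{\left(C \right)} = -1$
$r{\left(c \right)} = - 3 c$
$- \frac{43232}{r{\left(104 \right)}} + \frac{\left(-23\right) \left(-10\right) D{\left(P{\left(L,2 \right)},0 \right)}}{Q{\left(120 \right)}} = - \frac{43232}{\left(-3\right) 104} + \frac{\left(-23\right) \left(-10\right) \left(-8 + 0\right)}{-1} = - \frac{43232}{-312} + 230 \left(-8\right) \left(-1\right) = \left(-43232\right) \left(- \frac{1}{312}\right) - -1840 = \frac{5404}{39} + 1840 = \frac{77164}{39}$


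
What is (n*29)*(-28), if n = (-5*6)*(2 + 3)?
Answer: 121800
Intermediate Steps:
n = -150 (n = -30*5 = -150)
(n*29)*(-28) = -150*29*(-28) = -4350*(-28) = 121800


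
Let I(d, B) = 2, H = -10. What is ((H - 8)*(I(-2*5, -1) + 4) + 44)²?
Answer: 4096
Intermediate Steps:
((H - 8)*(I(-2*5, -1) + 4) + 44)² = ((-10 - 8)*(2 + 4) + 44)² = (-18*6 + 44)² = (-108 + 44)² = (-64)² = 4096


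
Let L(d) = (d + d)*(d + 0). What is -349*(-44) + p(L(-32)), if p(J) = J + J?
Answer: 19452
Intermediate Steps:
L(d) = 2*d² (L(d) = (2*d)*d = 2*d²)
p(J) = 2*J
-349*(-44) + p(L(-32)) = -349*(-44) + 2*(2*(-32)²) = 15356 + 2*(2*1024) = 15356 + 2*2048 = 15356 + 4096 = 19452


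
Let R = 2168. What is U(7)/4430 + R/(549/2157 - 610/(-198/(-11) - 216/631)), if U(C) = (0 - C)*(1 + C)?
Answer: -4809743230534/76060692295 ≈ -63.236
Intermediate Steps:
U(C) = -C*(1 + C) (U(C) = (-C)*(1 + C) = -C*(1 + C))
U(7)/4430 + R/(549/2157 - 610/(-198/(-11) - 216/631)) = -1*7*(1 + 7)/4430 + 2168/(549/2157 - 610/(-198/(-11) - 216/631)) = -1*7*8*(1/4430) + 2168/(549*(1/2157) - 610/(-198*(-1/11) - 216*1/631)) = -56*1/4430 + 2168/(183/719 - 610/(18 - 216/631)) = -28/2215 + 2168/(183/719 - 610/11142/631) = -28/2215 + 2168/(183/719 - 610*631/11142) = -28/2215 + 2168/(183/719 - 192455/5571) = -28/2215 + 2168/(-137355652/4005549) = -28/2215 + 2168*(-4005549/137355652) = -28/2215 - 2171007558/34338913 = -4809743230534/76060692295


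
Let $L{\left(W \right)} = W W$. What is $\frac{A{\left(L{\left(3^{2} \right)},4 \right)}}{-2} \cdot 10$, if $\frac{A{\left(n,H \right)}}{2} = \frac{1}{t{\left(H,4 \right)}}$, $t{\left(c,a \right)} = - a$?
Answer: $\frac{5}{2} \approx 2.5$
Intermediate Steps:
$L{\left(W \right)} = W^{2}$
$A{\left(n,H \right)} = - \frac{1}{2}$ ($A{\left(n,H \right)} = \frac{2}{\left(-1\right) 4} = \frac{2}{-4} = 2 \left(- \frac{1}{4}\right) = - \frac{1}{2}$)
$\frac{A{\left(L{\left(3^{2} \right)},4 \right)}}{-2} \cdot 10 = - \frac{1}{2 \left(-2\right)} 10 = \left(- \frac{1}{2}\right) \left(- \frac{1}{2}\right) 10 = \frac{1}{4} \cdot 10 = \frac{5}{2}$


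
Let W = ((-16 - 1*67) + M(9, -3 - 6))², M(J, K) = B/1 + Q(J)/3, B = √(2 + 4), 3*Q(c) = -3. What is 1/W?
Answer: 9/(250 - 3*√6)² ≈ 0.00015285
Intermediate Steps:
Q(c) = -1 (Q(c) = (⅓)*(-3) = -1)
B = √6 ≈ 2.4495
M(J, K) = -⅓ + √6 (M(J, K) = √6/1 - 1/3 = √6*1 - 1*⅓ = √6 - ⅓ = -⅓ + √6)
W = (-250/3 + √6)² (W = ((-16 - 1*67) + (-⅓ + √6))² = ((-16 - 67) + (-⅓ + √6))² = (-83 + (-⅓ + √6))² = (-250/3 + √6)² ≈ 6542.2)
1/W = 1/(62554/9 - 500*√6/3)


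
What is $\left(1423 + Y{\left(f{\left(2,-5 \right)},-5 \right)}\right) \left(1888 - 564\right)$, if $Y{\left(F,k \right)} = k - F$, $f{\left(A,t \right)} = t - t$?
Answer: $1877432$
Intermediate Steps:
$f{\left(A,t \right)} = 0$
$\left(1423 + Y{\left(f{\left(2,-5 \right)},-5 \right)}\right) \left(1888 - 564\right) = \left(1423 - 5\right) \left(1888 - 564\right) = \left(1423 + \left(-5 + 0\right)\right) 1324 = \left(1423 - 5\right) 1324 = 1418 \cdot 1324 = 1877432$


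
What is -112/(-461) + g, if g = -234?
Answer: -107762/461 ≈ -233.76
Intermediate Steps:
-112/(-461) + g = -112/(-461) - 234 = -1/461*(-112) - 234 = 112/461 - 234 = -107762/461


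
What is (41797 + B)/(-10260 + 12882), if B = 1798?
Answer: 43595/2622 ≈ 16.627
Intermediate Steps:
(41797 + B)/(-10260 + 12882) = (41797 + 1798)/(-10260 + 12882) = 43595/2622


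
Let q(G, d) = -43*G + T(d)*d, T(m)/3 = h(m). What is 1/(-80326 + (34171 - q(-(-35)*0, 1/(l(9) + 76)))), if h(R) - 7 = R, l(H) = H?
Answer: -7225/333471663 ≈ -2.1666e-5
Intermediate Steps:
h(R) = 7 + R
T(m) = 21 + 3*m (T(m) = 3*(7 + m) = 21 + 3*m)
q(G, d) = -43*G + d*(21 + 3*d) (q(G, d) = -43*G + (21 + 3*d)*d = -43*G + d*(21 + 3*d))
1/(-80326 + (34171 - q(-(-35)*0, 1/(l(9) + 76)))) = 1/(-80326 + (34171 - (-(-1505)*(-1*0) + 3*(7 + 1/(9 + 76))/(9 + 76)))) = 1/(-80326 + (34171 - (-(-1505)*0 + 3*(7 + 1/85)/85))) = 1/(-80326 + (34171 - (-43*0 + 3*(1/85)*(7 + 1/85)))) = 1/(-80326 + (34171 - (0 + 3*(1/85)*(596/85)))) = 1/(-80326 + (34171 - (0 + 1788/7225))) = 1/(-80326 + (34171 - 1*1788/7225)) = 1/(-80326 + (34171 - 1788/7225)) = 1/(-80326 + 246883687/7225) = 1/(-333471663/7225) = -7225/333471663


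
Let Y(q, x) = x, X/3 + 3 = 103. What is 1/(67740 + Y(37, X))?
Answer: 1/68040 ≈ 1.4697e-5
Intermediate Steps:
X = 300 (X = -9 + 3*103 = -9 + 309 = 300)
1/(67740 + Y(37, X)) = 1/(67740 + 300) = 1/68040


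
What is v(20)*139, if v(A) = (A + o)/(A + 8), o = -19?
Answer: 139/28 ≈ 4.9643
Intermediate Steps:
v(A) = (-19 + A)/(8 + A) (v(A) = (A - 19)/(A + 8) = (-19 + A)/(8 + A))
v(20)*139 = ((-19 + 20)/(8 + 20))*139 = (1/28)*139 = 139/28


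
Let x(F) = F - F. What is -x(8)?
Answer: 0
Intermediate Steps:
x(F) = 0
-x(8) = -1*0 = 0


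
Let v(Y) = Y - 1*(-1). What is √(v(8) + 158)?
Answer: √167 ≈ 12.923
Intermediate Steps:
v(Y) = 1 + Y (v(Y) = Y + 1 = 1 + Y)
√(v(8) + 158) = √((1 + 8) + 158) = √(9 + 158) = √167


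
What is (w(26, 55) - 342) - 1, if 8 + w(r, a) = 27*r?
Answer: 351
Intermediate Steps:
w(r, a) = -8 + 27*r
(w(26, 55) - 342) - 1 = ((-8 + 27*26) - 342) - 1 = ((-8 + 702) - 342) - 1 = (694 - 342) - 1 = 352 - 1 = 351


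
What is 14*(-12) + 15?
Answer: -153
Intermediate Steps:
14*(-12) + 15 = -168 + 15 = -153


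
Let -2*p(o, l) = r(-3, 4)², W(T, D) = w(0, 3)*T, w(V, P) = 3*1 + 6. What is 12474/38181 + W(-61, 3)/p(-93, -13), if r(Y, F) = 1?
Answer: 1270764/1157 ≈ 1098.3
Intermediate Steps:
w(V, P) = 9 (w(V, P) = 3 + 6 = 9)
W(T, D) = 9*T
p(o, l) = -½ (p(o, l) = -½*1² = -½*1 = -½)
12474/38181 + W(-61, 3)/p(-93, -13) = 12474/38181 + (9*(-61))/(-½) = 12474*(1/38181) - 549*(-2) = 378/1157 + 1098 = 1270764/1157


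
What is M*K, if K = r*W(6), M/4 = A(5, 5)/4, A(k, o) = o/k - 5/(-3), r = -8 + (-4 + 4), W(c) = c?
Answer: -128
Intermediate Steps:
r = -8 (r = -8 + 0 = -8)
A(k, o) = 5/3 + o/k (A(k, o) = o/k - 5*(-1/3) = o/k + 5/3 = 5/3 + o/k)
M = 8/3 (M = 4*((5/3 + 5/5)/4) = 4*((5/3 + 5*(1/5))*(1/4)) = 4*((5/3 + 1)*(1/4)) = 4*((8/3)*(1/4)) = 4*(2/3) = 8/3 ≈ 2.6667)
K = -48 (K = -8*6 = -48)
M*K = (8/3)*(-48) = -128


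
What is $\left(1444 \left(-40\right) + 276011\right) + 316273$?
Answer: $534524$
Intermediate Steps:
$\left(1444 \left(-40\right) + 276011\right) + 316273 = \left(-57760 + 276011\right) + 316273 = 218251 + 316273 = 534524$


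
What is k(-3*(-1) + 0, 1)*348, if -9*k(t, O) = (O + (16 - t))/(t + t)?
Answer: -812/9 ≈ -90.222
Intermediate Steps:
k(t, O) = -(16 + O - t)/(18*t) (k(t, O) = -(O + (16 - t))/(9*(t + t)) = -(16 + O - t)/(9*(2*t)) = -(16 + O - t)*1/(2*t)/9 = -(16 + O - t)/(18*t))
k(-3*(-1) + 0, 1)*348 = ((-16 + (-3*(-1) + 0) - 1*1)/(18*(-3*(-1) + 0)))*348 = ((-16 + (3 + 0) - 1)/(18*(3 + 0)))*348 = ((1/18)*(-16 + 3 - 1)/3)*348 = ((1/18)*(1/3)*(-14))*348 = -7/27*348 = -812/9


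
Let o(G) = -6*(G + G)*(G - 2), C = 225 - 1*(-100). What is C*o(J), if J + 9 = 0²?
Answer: -386100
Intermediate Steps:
J = -9 (J = -9 + 0² = -9 + 0 = -9)
C = 325 (C = 225 + 100 = 325)
o(G) = -12*G*(-2 + G) (o(G) = -6*2*G*(-2 + G) = -12*G*(-2 + G))
C*o(J) = 325*(12*(-9)*(2 - 1*(-9))) = 325*(12*(-9)*(2 + 9)) = 325*(12*(-9)*11) = 325*(-1188) = -386100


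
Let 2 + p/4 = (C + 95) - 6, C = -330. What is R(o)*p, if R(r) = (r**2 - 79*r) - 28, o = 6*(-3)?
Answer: -1669896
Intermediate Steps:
o = -18
p = -972 (p = -8 + 4*((-330 + 95) - 6) = -8 + 4*(-235 - 6) = -8 + 4*(-241) = -8 - 964 = -972)
R(r) = -28 + r**2 - 79*r
R(o)*p = (-28 + (-18)**2 - 79*(-18))*(-972) = (-28 + 324 + 1422)*(-972) = 1718*(-972) = -1669896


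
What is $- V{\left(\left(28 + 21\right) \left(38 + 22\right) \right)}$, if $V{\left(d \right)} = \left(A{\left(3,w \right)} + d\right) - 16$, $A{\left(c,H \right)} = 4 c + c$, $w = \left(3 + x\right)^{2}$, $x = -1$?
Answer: $-2939$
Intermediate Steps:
$w = 4$ ($w = \left(3 - 1\right)^{2} = 2^{2} = 4$)
$A{\left(c,H \right)} = 5 c$
$V{\left(d \right)} = -1 + d$ ($V{\left(d \right)} = \left(5 \cdot 3 + d\right) - 16 = \left(15 + d\right) - 16 = -1 + d$)
$- V{\left(\left(28 + 21\right) \left(38 + 22\right) \right)} = - (-1 + \left(28 + 21\right) \left(38 + 22\right)) = - (-1 + 49 \cdot 60) = - (-1 + 2940) = \left(-1\right) 2939 = -2939$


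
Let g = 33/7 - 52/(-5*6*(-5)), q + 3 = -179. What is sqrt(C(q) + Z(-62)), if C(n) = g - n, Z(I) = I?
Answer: sqrt(1371153)/105 ≈ 11.152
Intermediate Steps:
q = -182 (q = -3 - 179 = -182)
g = 2293/525 (g = 33*(1/7) - 52/((-30*(-5))) = 33/7 - 52/150 = 33/7 - 52*1/150 = 33/7 - 26/75 = 2293/525 ≈ 4.3676)
C(n) = 2293/525 - n
sqrt(C(q) + Z(-62)) = sqrt((2293/525 - 1*(-182)) - 62) = sqrt((2293/525 + 182) - 62) = sqrt(97843/525 - 62) = sqrt(65293/525) = sqrt(1371153)/105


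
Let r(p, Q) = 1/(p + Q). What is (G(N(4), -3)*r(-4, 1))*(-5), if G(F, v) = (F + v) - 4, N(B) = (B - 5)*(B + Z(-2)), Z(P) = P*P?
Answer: -25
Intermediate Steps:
Z(P) = P**2
N(B) = (-5 + B)*(4 + B) (N(B) = (B - 5)*(B + (-2)**2) = (-5 + B)*(B + 4) = (-5 + B)*(4 + B))
G(F, v) = -4 + F + v
r(p, Q) = 1/(Q + p)
(G(N(4), -3)*r(-4, 1))*(-5) = ((-4 + (-20 + 4**2 - 1*4) - 3)/(1 - 4))*(-5) = ((-4 + (-20 + 16 - 4) - 3)/(-3))*(-5) = ((-4 - 8 - 3)*(-1/3))*(-5) = -15*(-1/3)*(-5) = 5*(-5) = -25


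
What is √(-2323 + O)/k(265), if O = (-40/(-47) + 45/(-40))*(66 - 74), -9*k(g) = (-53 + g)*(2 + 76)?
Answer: -3*I*√5126666/259064 ≈ -0.02622*I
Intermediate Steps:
k(g) = 1378/3 - 26*g/3 (k(g) = -(-53 + g)*(2 + 76)/9 = -(-53 + g)*78/9 = -(-4134 + 78*g)/9 = 1378/3 - 26*g/3)
O = 103/47 (O = (-40*(-1/47) + 45*(-1/40))*(-8) = (40/47 - 9/8)*(-8) = -103/376*(-8) = 103/47 ≈ 2.1915)
√(-2323 + O)/k(265) = √(-2323 + 103/47)/(1378/3 - 26/3*265) = √(-109078/47)/(1378/3 - 6890/3) = (I*√5126666/47)/(-5512/3) = (I*√5126666/47)*(-3/5512) = -3*I*√5126666/259064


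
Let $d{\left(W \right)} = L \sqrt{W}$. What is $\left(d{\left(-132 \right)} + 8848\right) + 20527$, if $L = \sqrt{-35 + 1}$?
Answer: $29375 - 2 \sqrt{1122} \approx 29308.0$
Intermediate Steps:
$L = i \sqrt{34}$ ($L = \sqrt{-34} = i \sqrt{34} \approx 5.8309 i$)
$d{\left(W \right)} = i \sqrt{34} \sqrt{W}$
$\left(d{\left(-132 \right)} + 8848\right) + 20527 = \left(i \sqrt{34} \sqrt{-132} + 8848\right) + 20527 = \left(i \sqrt{34} \cdot 2 i \sqrt{33} + 8848\right) + 20527 = \left(- 2 \sqrt{1122} + 8848\right) + 20527 = \left(8848 - 2 \sqrt{1122}\right) + 20527 = 29375 - 2 \sqrt{1122}$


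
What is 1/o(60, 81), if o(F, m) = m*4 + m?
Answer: 1/405 ≈ 0.0024691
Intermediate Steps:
o(F, m) = 5*m (o(F, m) = 4*m + m = 5*m)
1/o(60, 81) = 1/(5*81) = 1/405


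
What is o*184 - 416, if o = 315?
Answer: 57544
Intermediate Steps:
o*184 - 416 = 315*184 - 416 = 57960 - 416 = 57544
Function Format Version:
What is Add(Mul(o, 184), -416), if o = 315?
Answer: 57544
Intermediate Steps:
Add(Mul(o, 184), -416) = Add(Mul(315, 184), -416) = Add(57960, -416) = 57544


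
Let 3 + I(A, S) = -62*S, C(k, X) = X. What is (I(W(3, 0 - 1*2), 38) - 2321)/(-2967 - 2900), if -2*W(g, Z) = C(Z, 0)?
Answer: 4680/5867 ≈ 0.79768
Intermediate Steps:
W(g, Z) = 0 (W(g, Z) = -½*0 = 0)
I(A, S) = -3 - 62*S
(I(W(3, 0 - 1*2), 38) - 2321)/(-2967 - 2900) = ((-3 - 62*38) - 2321)/(-2967 - 2900) = ((-3 - 2356) - 2321)/(-5867) = (-2359 - 2321)*(-1/5867) = -4680*(-1/5867) = 4680/5867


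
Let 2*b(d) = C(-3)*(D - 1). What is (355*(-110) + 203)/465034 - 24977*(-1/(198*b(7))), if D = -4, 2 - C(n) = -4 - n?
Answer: -11672842013/690575490 ≈ -16.903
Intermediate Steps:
C(n) = 6 + n (C(n) = 2 - (-4 - n) = 2 + (4 + n) = 6 + n)
b(d) = -15/2 (b(d) = ((6 - 3)*(-4 - 1))/2 = (3*(-5))/2 = (1/2)*(-15) = -15/2)
(355*(-110) + 203)/465034 - 24977*(-1/(198*b(7))) = (355*(-110) + 203)/465034 - 24977/(-18*11*(-15/2)) = (-39050 + 203)*(1/465034) - 24977/((-198*(-15/2))) = -38847*1/465034 - 24977/1485 = -38847/465034 - 24977*1/1485 = -38847/465034 - 24977/1485 = -11672842013/690575490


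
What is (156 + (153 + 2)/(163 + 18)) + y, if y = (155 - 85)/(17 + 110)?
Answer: 3618327/22987 ≈ 157.41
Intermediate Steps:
y = 70/127 ≈ 0.55118
(156 + (153 + 2)/(163 + 18)) + y = (156 + (153 + 2)/(163 + 18)) + 70/127 = (156 + 155/181) + 70/127 = 28391/181 + 70/127 = 3618327/22987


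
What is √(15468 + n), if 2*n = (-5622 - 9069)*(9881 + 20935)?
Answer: 2*I*√56585865 ≈ 15045.0*I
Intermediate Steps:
n = -226358928 (n = ((-5622 - 9069)*(9881 + 20935))/2 = (-14691*30816)/2 = (½)*(-452717856) = -226358928)
√(15468 + n) = √(15468 - 226358928) = √(-226343460) = 2*I*√56585865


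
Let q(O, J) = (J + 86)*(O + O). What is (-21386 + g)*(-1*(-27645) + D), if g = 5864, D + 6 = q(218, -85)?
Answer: -435780150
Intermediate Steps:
q(O, J) = 2*O*(86 + J) (q(O, J) = (86 + J)*(2*O) = 2*O*(86 + J))
D = 430 (D = -6 + 2*218*(86 - 85) = -6 + 2*218*1 = -6 + 436 = 430)
(-21386 + g)*(-1*(-27645) + D) = (-21386 + 5864)*(-1*(-27645) + 430) = -15522*(27645 + 430) = -15522*28075 = -435780150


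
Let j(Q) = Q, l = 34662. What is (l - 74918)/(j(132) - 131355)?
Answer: 2368/7719 ≈ 0.30678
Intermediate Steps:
(l - 74918)/(j(132) - 131355) = (34662 - 74918)/(132 - 131355) = -40256/(-131223) = -40256*(-1/131223) = 2368/7719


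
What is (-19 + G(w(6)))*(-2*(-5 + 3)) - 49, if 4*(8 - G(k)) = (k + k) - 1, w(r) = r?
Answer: -104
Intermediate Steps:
G(k) = 33/4 - k/2 (G(k) = 8 - ((k + k) - 1)/4 = 8 - (2*k - 1)/4 = 8 - (-1 + 2*k)/4 = 8 + (1/4 - k/2) = 33/4 - k/2)
(-19 + G(w(6)))*(-2*(-5 + 3)) - 49 = (-19 + (33/4 - 1/2*6))*(-2*(-5 + 3)) - 49 = (-19 + (33/4 - 3))*(-2*(-2)) - 49 = (-19 + 21/4)*4 - 49 = -55/4*4 - 49 = -55 - 49 = -104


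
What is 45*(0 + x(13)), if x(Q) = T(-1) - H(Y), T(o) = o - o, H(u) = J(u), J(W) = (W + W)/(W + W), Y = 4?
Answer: -45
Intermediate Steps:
J(W) = 1 (J(W) = (2*W)/((2*W)) = (2*W)*(1/(2*W)) = 1)
H(u) = 1
T(o) = 0
x(Q) = -1 (x(Q) = 0 - 1*1 = 0 - 1 = -1)
45*(0 + x(13)) = 45*(0 - 1) = 45*(-1) = -45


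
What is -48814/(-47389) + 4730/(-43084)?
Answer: 939476203/1020853838 ≈ 0.92028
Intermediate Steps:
-48814/(-47389) + 4730/(-43084) = -48814*(-1/47389) + 4730*(-1/43084) = 48814/47389 - 2365/21542 = 939476203/1020853838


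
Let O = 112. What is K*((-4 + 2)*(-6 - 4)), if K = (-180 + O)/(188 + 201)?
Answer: -1360/389 ≈ -3.4961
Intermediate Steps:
K = -68/389 (K = (-180 + 112)/(188 + 201) = -68/389 ≈ -0.17481)
K*((-4 + 2)*(-6 - 4)) = -68*(-4 + 2)*(-6 - 4)/389 = -(-136)*(-10)/389 = -68/389*20 = -1360/389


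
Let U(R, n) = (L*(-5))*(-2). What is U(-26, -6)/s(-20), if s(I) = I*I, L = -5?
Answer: -1/8 ≈ -0.12500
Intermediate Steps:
U(R, n) = -50 (U(R, n) = -5*(-5)*(-2) = 25*(-2) = -50)
s(I) = I**2
U(-26, -6)/s(-20) = -50/((-20)**2) = -50/400 = -50*1/400 = -1/8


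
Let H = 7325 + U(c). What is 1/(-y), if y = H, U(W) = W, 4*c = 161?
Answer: -4/29461 ≈ -0.00013577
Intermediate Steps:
c = 161/4 (c = (¼)*161 = 161/4 ≈ 40.250)
H = 29461/4 (H = 7325 + 161/4 = 29461/4 ≈ 7365.3)
y = 29461/4 ≈ 7365.3
1/(-y) = 1/(-1*29461/4) = 1/(-29461/4) = -4/29461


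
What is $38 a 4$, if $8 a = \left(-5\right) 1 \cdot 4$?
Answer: $-380$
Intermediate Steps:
$a = - \frac{5}{2}$ ($a = \frac{\left(-5\right) 1 \cdot 4}{8} = \frac{\left(-5\right) 4}{8} = \frac{1}{8} \left(-20\right) = - \frac{5}{2} \approx -2.5$)
$38 a 4 = 38 \left(- \frac{5}{2}\right) 4 = \left(-95\right) 4 = -380$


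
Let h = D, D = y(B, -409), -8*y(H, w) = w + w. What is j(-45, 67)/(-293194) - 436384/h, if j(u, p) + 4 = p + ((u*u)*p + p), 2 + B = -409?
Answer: -511836226229/119916346 ≈ -4268.3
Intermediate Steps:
B = -411 (B = -2 - 409 = -411)
y(H, w) = -w/4 (y(H, w) = -(w + w)/8 = -w/4)
D = 409/4 (D = -¼*(-409) = 409/4 ≈ 102.25)
j(u, p) = -4 + 2*p + p*u² (j(u, p) = -4 + (p + ((u*u)*p + p)) = -4 + (p + (u²*p + p)) = -4 + (p + (p*u² + p)) = -4 + (p + (p + p*u²)) = -4 + (2*p + p*u²) = -4 + 2*p + p*u²)
h = 409/4 ≈ 102.25
j(-45, 67)/(-293194) - 436384/h = (-4 + 2*67 + 67*(-45)²)/(-293194) - 436384/409/4 = (-4 + 134 + 67*2025)*(-1/293194) - 436384*4/409 = (-4 + 134 + 135675)*(-1/293194) - 1745536/409 = 135805*(-1/293194) - 1745536/409 = -135805/293194 - 1745536/409 = -511836226229/119916346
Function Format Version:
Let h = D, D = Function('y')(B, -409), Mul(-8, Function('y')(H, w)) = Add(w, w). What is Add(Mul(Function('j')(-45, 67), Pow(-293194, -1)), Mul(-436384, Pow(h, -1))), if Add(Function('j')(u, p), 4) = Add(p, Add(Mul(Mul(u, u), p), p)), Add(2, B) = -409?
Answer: Rational(-511836226229, 119916346) ≈ -4268.3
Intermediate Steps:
B = -411 (B = Add(-2, -409) = -411)
Function('y')(H, w) = Mul(Rational(-1, 4), w) (Function('y')(H, w) = Mul(Rational(-1, 8), Add(w, w)) = Mul(Rational(-1, 8), Mul(2, w)) = Mul(Rational(-1, 4), w))
D = Rational(409, 4) (D = Mul(Rational(-1, 4), -409) = Rational(409, 4) ≈ 102.25)
Function('j')(u, p) = Add(-4, Mul(2, p), Mul(p, Pow(u, 2))) (Function('j')(u, p) = Add(-4, Add(p, Add(Mul(Mul(u, u), p), p))) = Add(-4, Add(p, Add(Mul(Pow(u, 2), p), p))) = Add(-4, Add(p, Add(Mul(p, Pow(u, 2)), p))) = Add(-4, Add(p, Add(p, Mul(p, Pow(u, 2))))) = Add(-4, Add(Mul(2, p), Mul(p, Pow(u, 2)))) = Add(-4, Mul(2, p), Mul(p, Pow(u, 2))))
h = Rational(409, 4) ≈ 102.25
Add(Mul(Function('j')(-45, 67), Pow(-293194, -1)), Mul(-436384, Pow(h, -1))) = Add(Mul(Add(-4, Mul(2, 67), Mul(67, Pow(-45, 2))), Pow(-293194, -1)), Mul(-436384, Pow(Rational(409, 4), -1))) = Add(Mul(Add(-4, 134, Mul(67, 2025)), Rational(-1, 293194)), Mul(-436384, Rational(4, 409))) = Add(Mul(Add(-4, 134, 135675), Rational(-1, 293194)), Rational(-1745536, 409)) = Add(Mul(135805, Rational(-1, 293194)), Rational(-1745536, 409)) = Add(Rational(-135805, 293194), Rational(-1745536, 409)) = Rational(-511836226229, 119916346)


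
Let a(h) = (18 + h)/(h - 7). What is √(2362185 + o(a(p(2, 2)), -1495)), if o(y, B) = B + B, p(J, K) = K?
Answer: √2359195 ≈ 1536.0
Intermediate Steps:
a(h) = (18 + h)/(-7 + h)
o(y, B) = 2*B
√(2362185 + o(a(p(2, 2)), -1495)) = √(2362185 + 2*(-1495)) = √(2362185 - 2990) = √2359195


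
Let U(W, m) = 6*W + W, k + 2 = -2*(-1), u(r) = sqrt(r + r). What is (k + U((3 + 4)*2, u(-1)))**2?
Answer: 9604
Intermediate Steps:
u(r) = sqrt(2)*sqrt(r) (u(r) = sqrt(2*r) = sqrt(2)*sqrt(r))
k = 0 (k = -2 - 2*(-1) = -2 + 2 = 0)
U(W, m) = 7*W
(k + U((3 + 4)*2, u(-1)))**2 = (0 + 7*((3 + 4)*2))**2 = (0 + 7*(7*2))**2 = (0 + 7*14)**2 = (0 + 98)**2 = 98**2 = 9604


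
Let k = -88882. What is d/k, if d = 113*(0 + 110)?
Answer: -6215/44441 ≈ -0.13985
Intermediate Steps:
d = 12430 (d = 113*110 = 12430)
d/k = 12430/(-88882) = 12430*(-1/88882) = -6215/44441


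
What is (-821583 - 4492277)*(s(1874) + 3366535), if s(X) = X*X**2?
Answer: -34989760305823740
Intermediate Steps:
s(X) = X**3
(-821583 - 4492277)*(s(1874) + 3366535) = (-821583 - 4492277)*(1874**3 + 3366535) = -5313860*(6581255624 + 3366535) = -5313860*6584622159 = -34989760305823740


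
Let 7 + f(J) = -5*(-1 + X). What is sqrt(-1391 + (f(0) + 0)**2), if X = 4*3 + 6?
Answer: sqrt(7073) ≈ 84.101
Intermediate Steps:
X = 18 (X = 12 + 6 = 18)
f(J) = -92 (f(J) = -7 - 5*(-1 + 18) = -7 - 5*17 = -7 - 85 = -92)
sqrt(-1391 + (f(0) + 0)**2) = sqrt(-1391 + (-92 + 0)**2) = sqrt(-1391 + (-92)**2) = sqrt(-1391 + 8464) = sqrt(7073)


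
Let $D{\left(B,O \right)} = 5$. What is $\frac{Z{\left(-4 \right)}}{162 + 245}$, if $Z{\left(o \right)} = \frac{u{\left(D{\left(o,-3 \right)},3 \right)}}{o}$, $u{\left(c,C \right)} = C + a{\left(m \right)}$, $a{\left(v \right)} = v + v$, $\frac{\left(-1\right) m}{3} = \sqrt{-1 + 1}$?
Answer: $- \frac{3}{1628} \approx -0.0018428$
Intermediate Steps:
$m = 0$ ($m = - 3 \sqrt{-1 + 1} = - 3 \sqrt{0} = \left(-3\right) 0 = 0$)
$a{\left(v \right)} = 2 v$
$u{\left(c,C \right)} = C$ ($u{\left(c,C \right)} = C + 2 \cdot 0 = C + 0 = C$)
$Z{\left(o \right)} = \frac{3}{o}$
$\frac{Z{\left(-4 \right)}}{162 + 245} = \frac{3 \frac{1}{-4}}{162 + 245} = \frac{3 \left(- \frac{1}{4}\right)}{407} = \frac{1}{407} \left(- \frac{3}{4}\right) = - \frac{3}{1628}$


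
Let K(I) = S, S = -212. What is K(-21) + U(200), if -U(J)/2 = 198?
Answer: -608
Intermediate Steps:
U(J) = -396 (U(J) = -2*198 = -396)
K(I) = -212
K(-21) + U(200) = -212 - 396 = -608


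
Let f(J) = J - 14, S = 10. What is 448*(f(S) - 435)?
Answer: -196672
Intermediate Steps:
f(J) = -14 + J
448*(f(S) - 435) = 448*((-14 + 10) - 435) = 448*(-4 - 435) = 448*(-439) = -196672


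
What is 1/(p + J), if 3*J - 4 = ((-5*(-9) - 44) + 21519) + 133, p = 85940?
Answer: 1/93159 ≈ 1.0734e-5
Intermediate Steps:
J = 7219 (J = 4/3 + (((-5*(-9) - 44) + 21519) + 133)/3 = 4/3 + (((45 - 44) + 21519) + 133)/3 = 4/3 + ((1 + 21519) + 133)/3 = 4/3 + (21520 + 133)/3 = 4/3 + (⅓)*21653 = 4/3 + 21653/3 = 7219)
1/(p + J) = 1/(85940 + 7219) = 1/93159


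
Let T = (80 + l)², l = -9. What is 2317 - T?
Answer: -2724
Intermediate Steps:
T = 5041 (T = (80 - 9)² = 71² = 5041)
2317 - T = 2317 - 1*5041 = 2317 - 5041 = -2724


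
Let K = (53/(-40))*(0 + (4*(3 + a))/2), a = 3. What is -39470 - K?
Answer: -394541/10 ≈ -39454.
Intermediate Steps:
K = -159/10 (K = (53/(-40))*(0 + (4*(3 + 3))/2) = (53*(-1/40))*(0 + (4*6)/2) = -53*(0 + (½)*24)/40 = -53*(0 + 12)/40 = -53/40*12 = -159/10 ≈ -15.900)
-39470 - K = -39470 - 1*(-159/10) = -39470 + 159/10 = -394541/10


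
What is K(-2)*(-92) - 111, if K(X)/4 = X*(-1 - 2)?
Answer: -2319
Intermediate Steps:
K(X) = -12*X (K(X) = 4*(X*(-1 - 2)) = 4*(X*(-3)) = 4*(-3*X) = -12*X)
K(-2)*(-92) - 111 = -12*(-2)*(-92) - 111 = 24*(-92) - 111 = -2208 - 111 = -2319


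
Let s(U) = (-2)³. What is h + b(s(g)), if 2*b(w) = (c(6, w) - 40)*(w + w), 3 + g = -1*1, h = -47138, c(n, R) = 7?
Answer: -46874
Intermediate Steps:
g = -4 (g = -3 - 1*1 = -3 - 1 = -4)
s(U) = -8
b(w) = -33*w (b(w) = ((7 - 40)*(w + w))/2 = (-66*w)/2 = -33*w)
h + b(s(g)) = -47138 - 33*(-8) = -47138 + 264 = -46874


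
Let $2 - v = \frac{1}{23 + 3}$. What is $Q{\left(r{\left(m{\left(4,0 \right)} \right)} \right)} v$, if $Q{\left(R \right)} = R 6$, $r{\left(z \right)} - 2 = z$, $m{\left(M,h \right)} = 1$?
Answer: $\frac{459}{13} \approx 35.308$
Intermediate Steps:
$r{\left(z \right)} = 2 + z$
$v = \frac{51}{26}$ ($v = 2 - \frac{1}{23 + 3} = 2 - \frac{1}{26} = \frac{51}{26} \approx 1.9615$)
$Q{\left(R \right)} = 6 R$
$Q{\left(r{\left(m{\left(4,0 \right)} \right)} \right)} v = 6 \left(2 + 1\right) \frac{51}{26} = 6 \cdot 3 \cdot \frac{51}{26} = 18 \cdot \frac{51}{26} = \frac{459}{13}$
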